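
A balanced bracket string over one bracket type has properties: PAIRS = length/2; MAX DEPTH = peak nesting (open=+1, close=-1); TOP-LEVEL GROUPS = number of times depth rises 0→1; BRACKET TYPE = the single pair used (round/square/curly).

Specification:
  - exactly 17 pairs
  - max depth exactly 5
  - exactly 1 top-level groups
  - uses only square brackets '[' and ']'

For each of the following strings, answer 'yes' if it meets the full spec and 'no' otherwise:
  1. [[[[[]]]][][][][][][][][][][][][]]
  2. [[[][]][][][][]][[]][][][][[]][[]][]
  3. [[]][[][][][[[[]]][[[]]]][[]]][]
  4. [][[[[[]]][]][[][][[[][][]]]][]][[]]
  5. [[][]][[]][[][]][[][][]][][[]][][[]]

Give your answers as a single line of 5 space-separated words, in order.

String 1 '[[[[[]]]][][][][][][][][][][][][]]': depth seq [1 2 3 4 5 4 3 2 1 2 1 2 1 2 1 2 1 2 1 2 1 2 1 2 1 2 1 2 1 2 1 2 1 0]
  -> pairs=17 depth=5 groups=1 -> yes
String 2 '[[[][]][][][][]][[]][][][][[]][[]][]': depth seq [1 2 3 2 3 2 1 2 1 2 1 2 1 2 1 0 1 2 1 0 1 0 1 0 1 0 1 2 1 0 1 2 1 0 1 0]
  -> pairs=18 depth=3 groups=8 -> no
String 3 '[[]][[][][][[[[]]][[[]]]][[]]][]': depth seq [1 2 1 0 1 2 1 2 1 2 1 2 3 4 5 4 3 2 3 4 5 4 3 2 1 2 3 2 1 0 1 0]
  -> pairs=16 depth=5 groups=3 -> no
String 4 '[][[[[[]]][]][[][][[[][][]]]][]][[]]': depth seq [1 0 1 2 3 4 5 4 3 2 3 2 1 2 3 2 3 2 3 4 5 4 5 4 5 4 3 2 1 2 1 0 1 2 1 0]
  -> pairs=18 depth=5 groups=3 -> no
String 5 '[[][]][[]][[][]][[][][]][][[]][][[]]': depth seq [1 2 1 2 1 0 1 2 1 0 1 2 1 2 1 0 1 2 1 2 1 2 1 0 1 0 1 2 1 0 1 0 1 2 1 0]
  -> pairs=18 depth=2 groups=8 -> no

Answer: yes no no no no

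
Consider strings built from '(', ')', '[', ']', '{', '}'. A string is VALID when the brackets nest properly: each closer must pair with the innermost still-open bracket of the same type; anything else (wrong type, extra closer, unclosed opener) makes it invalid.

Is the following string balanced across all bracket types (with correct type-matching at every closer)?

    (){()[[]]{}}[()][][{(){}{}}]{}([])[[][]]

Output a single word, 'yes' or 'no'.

pos 0: push '('; stack = (
pos 1: ')' matches '('; pop; stack = (empty)
pos 2: push '{'; stack = {
pos 3: push '('; stack = {(
pos 4: ')' matches '('; pop; stack = {
pos 5: push '['; stack = {[
pos 6: push '['; stack = {[[
pos 7: ']' matches '['; pop; stack = {[
pos 8: ']' matches '['; pop; stack = {
pos 9: push '{'; stack = {{
pos 10: '}' matches '{'; pop; stack = {
pos 11: '}' matches '{'; pop; stack = (empty)
pos 12: push '['; stack = [
pos 13: push '('; stack = [(
pos 14: ')' matches '('; pop; stack = [
pos 15: ']' matches '['; pop; stack = (empty)
pos 16: push '['; stack = [
pos 17: ']' matches '['; pop; stack = (empty)
pos 18: push '['; stack = [
pos 19: push '{'; stack = [{
pos 20: push '('; stack = [{(
pos 21: ')' matches '('; pop; stack = [{
pos 22: push '{'; stack = [{{
pos 23: '}' matches '{'; pop; stack = [{
pos 24: push '{'; stack = [{{
pos 25: '}' matches '{'; pop; stack = [{
pos 26: '}' matches '{'; pop; stack = [
pos 27: ']' matches '['; pop; stack = (empty)
pos 28: push '{'; stack = {
pos 29: '}' matches '{'; pop; stack = (empty)
pos 30: push '('; stack = (
pos 31: push '['; stack = ([
pos 32: ']' matches '['; pop; stack = (
pos 33: ')' matches '('; pop; stack = (empty)
pos 34: push '['; stack = [
pos 35: push '['; stack = [[
pos 36: ']' matches '['; pop; stack = [
pos 37: push '['; stack = [[
pos 38: ']' matches '['; pop; stack = [
pos 39: ']' matches '['; pop; stack = (empty)
end: stack empty → VALID
Verdict: properly nested → yes

Answer: yes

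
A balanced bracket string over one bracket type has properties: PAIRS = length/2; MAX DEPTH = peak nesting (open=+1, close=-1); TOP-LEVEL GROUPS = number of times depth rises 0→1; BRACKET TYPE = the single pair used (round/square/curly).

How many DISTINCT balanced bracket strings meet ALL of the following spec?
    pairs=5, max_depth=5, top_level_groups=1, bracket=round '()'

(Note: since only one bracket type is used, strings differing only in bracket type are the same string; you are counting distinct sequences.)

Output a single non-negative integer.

Answer: 1

Derivation:
Spec: pairs=5 depth=5 groups=1
Count(depth <= 5) = 14
Count(depth <= 4) = 13
Count(depth == 5) = 14 - 13 = 1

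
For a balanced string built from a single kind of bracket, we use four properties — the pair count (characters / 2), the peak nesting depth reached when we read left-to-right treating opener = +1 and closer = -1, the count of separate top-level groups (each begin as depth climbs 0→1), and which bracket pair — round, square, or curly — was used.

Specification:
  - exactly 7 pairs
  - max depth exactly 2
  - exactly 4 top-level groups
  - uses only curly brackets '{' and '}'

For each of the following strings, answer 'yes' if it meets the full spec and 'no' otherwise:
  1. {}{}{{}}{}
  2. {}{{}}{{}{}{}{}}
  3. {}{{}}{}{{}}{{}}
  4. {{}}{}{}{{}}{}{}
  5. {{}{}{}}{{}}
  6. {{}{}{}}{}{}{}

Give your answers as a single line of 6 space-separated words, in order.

Answer: no no no no no yes

Derivation:
String 1 '{}{}{{}}{}': depth seq [1 0 1 0 1 2 1 0 1 0]
  -> pairs=5 depth=2 groups=4 -> no
String 2 '{}{{}}{{}{}{}{}}': depth seq [1 0 1 2 1 0 1 2 1 2 1 2 1 2 1 0]
  -> pairs=8 depth=2 groups=3 -> no
String 3 '{}{{}}{}{{}}{{}}': depth seq [1 0 1 2 1 0 1 0 1 2 1 0 1 2 1 0]
  -> pairs=8 depth=2 groups=5 -> no
String 4 '{{}}{}{}{{}}{}{}': depth seq [1 2 1 0 1 0 1 0 1 2 1 0 1 0 1 0]
  -> pairs=8 depth=2 groups=6 -> no
String 5 '{{}{}{}}{{}}': depth seq [1 2 1 2 1 2 1 0 1 2 1 0]
  -> pairs=6 depth=2 groups=2 -> no
String 6 '{{}{}{}}{}{}{}': depth seq [1 2 1 2 1 2 1 0 1 0 1 0 1 0]
  -> pairs=7 depth=2 groups=4 -> yes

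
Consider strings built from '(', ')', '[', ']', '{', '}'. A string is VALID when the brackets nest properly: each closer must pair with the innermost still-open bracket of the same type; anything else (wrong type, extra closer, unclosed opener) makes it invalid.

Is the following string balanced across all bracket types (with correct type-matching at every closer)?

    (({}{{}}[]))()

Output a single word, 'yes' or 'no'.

pos 0: push '('; stack = (
pos 1: push '('; stack = ((
pos 2: push '{'; stack = (({
pos 3: '}' matches '{'; pop; stack = ((
pos 4: push '{'; stack = (({
pos 5: push '{'; stack = (({{
pos 6: '}' matches '{'; pop; stack = (({
pos 7: '}' matches '{'; pop; stack = ((
pos 8: push '['; stack = (([
pos 9: ']' matches '['; pop; stack = ((
pos 10: ')' matches '('; pop; stack = (
pos 11: ')' matches '('; pop; stack = (empty)
pos 12: push '('; stack = (
pos 13: ')' matches '('; pop; stack = (empty)
end: stack empty → VALID
Verdict: properly nested → yes

Answer: yes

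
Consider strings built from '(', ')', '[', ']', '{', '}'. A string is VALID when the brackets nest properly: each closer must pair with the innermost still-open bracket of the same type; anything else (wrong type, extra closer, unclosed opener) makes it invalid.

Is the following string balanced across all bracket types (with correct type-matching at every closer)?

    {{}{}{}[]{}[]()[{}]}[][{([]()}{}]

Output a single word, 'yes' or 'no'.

pos 0: push '{'; stack = {
pos 1: push '{'; stack = {{
pos 2: '}' matches '{'; pop; stack = {
pos 3: push '{'; stack = {{
pos 4: '}' matches '{'; pop; stack = {
pos 5: push '{'; stack = {{
pos 6: '}' matches '{'; pop; stack = {
pos 7: push '['; stack = {[
pos 8: ']' matches '['; pop; stack = {
pos 9: push '{'; stack = {{
pos 10: '}' matches '{'; pop; stack = {
pos 11: push '['; stack = {[
pos 12: ']' matches '['; pop; stack = {
pos 13: push '('; stack = {(
pos 14: ')' matches '('; pop; stack = {
pos 15: push '['; stack = {[
pos 16: push '{'; stack = {[{
pos 17: '}' matches '{'; pop; stack = {[
pos 18: ']' matches '['; pop; stack = {
pos 19: '}' matches '{'; pop; stack = (empty)
pos 20: push '['; stack = [
pos 21: ']' matches '['; pop; stack = (empty)
pos 22: push '['; stack = [
pos 23: push '{'; stack = [{
pos 24: push '('; stack = [{(
pos 25: push '['; stack = [{([
pos 26: ']' matches '['; pop; stack = [{(
pos 27: push '('; stack = [{((
pos 28: ')' matches '('; pop; stack = [{(
pos 29: saw closer '}' but top of stack is '(' (expected ')') → INVALID
Verdict: type mismatch at position 29: '}' closes '(' → no

Answer: no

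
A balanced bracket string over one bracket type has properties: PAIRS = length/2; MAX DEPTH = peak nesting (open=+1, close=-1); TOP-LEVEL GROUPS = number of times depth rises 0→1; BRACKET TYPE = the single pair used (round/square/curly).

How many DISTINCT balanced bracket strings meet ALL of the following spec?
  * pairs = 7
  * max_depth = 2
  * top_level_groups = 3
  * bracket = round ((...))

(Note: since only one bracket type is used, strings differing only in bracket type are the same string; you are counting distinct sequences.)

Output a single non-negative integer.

Answer: 15

Derivation:
Spec: pairs=7 depth=2 groups=3
Count(depth <= 2) = 15
Count(depth <= 1) = 0
Count(depth == 2) = 15 - 0 = 15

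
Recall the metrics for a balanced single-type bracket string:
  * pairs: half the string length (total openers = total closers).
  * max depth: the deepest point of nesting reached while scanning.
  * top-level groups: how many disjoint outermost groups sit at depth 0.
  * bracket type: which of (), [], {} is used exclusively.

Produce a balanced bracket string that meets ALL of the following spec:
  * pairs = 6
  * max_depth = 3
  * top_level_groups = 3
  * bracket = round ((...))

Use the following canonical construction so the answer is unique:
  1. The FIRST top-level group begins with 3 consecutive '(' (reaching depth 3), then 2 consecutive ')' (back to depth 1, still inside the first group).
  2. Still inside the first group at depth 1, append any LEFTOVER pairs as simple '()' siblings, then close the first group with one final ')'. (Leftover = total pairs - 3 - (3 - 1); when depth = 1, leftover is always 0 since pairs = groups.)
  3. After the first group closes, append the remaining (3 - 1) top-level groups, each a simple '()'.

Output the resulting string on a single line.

Spec: pairs=6 depth=3 groups=3
Leftover pairs = 6 - 3 - (3-1) = 1
First group: deep chain of depth 3 + 1 sibling pairs
Remaining 2 groups: simple '()' each

Answer: ((())())()()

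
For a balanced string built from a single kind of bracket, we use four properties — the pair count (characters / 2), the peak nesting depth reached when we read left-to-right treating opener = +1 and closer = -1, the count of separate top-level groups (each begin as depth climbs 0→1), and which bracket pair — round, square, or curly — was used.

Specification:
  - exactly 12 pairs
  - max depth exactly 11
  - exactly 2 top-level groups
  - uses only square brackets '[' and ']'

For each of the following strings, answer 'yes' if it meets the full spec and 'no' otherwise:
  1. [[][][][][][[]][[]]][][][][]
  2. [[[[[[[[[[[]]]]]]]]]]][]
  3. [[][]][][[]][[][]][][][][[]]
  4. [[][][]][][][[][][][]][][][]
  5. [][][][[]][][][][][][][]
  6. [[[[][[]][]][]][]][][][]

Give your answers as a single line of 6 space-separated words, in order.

Answer: no yes no no no no

Derivation:
String 1 '[[][][][][][[]][[]]][][][][]': depth seq [1 2 1 2 1 2 1 2 1 2 1 2 3 2 1 2 3 2 1 0 1 0 1 0 1 0 1 0]
  -> pairs=14 depth=3 groups=5 -> no
String 2 '[[[[[[[[[[[]]]]]]]]]]][]': depth seq [1 2 3 4 5 6 7 8 9 10 11 10 9 8 7 6 5 4 3 2 1 0 1 0]
  -> pairs=12 depth=11 groups=2 -> yes
String 3 '[[][]][][[]][[][]][][][][[]]': depth seq [1 2 1 2 1 0 1 0 1 2 1 0 1 2 1 2 1 0 1 0 1 0 1 0 1 2 1 0]
  -> pairs=14 depth=2 groups=8 -> no
String 4 '[[][][]][][][[][][][]][][][]': depth seq [1 2 1 2 1 2 1 0 1 0 1 0 1 2 1 2 1 2 1 2 1 0 1 0 1 0 1 0]
  -> pairs=14 depth=2 groups=7 -> no
String 5 '[][][][[]][][][][][][][]': depth seq [1 0 1 0 1 0 1 2 1 0 1 0 1 0 1 0 1 0 1 0 1 0 1 0]
  -> pairs=12 depth=2 groups=11 -> no
String 6 '[[[[][[]][]][]][]][][][]': depth seq [1 2 3 4 3 4 5 4 3 4 3 2 3 2 1 2 1 0 1 0 1 0 1 0]
  -> pairs=12 depth=5 groups=4 -> no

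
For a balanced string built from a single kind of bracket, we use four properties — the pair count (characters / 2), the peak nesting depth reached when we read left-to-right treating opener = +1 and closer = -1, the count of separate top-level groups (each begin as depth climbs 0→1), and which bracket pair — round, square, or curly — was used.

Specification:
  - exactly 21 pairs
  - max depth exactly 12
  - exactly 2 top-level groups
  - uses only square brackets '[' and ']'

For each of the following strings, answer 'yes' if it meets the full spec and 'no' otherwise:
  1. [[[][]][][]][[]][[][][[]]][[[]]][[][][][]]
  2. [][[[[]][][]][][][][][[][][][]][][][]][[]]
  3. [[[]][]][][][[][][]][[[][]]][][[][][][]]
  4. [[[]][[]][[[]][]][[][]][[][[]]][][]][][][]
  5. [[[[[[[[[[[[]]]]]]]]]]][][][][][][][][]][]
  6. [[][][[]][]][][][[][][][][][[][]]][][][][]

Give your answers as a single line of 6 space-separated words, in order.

Answer: no no no no yes no

Derivation:
String 1 '[[[][]][][]][[]][[][][[]]][[[]]][[][][][]]': depth seq [1 2 3 2 3 2 1 2 1 2 1 0 1 2 1 0 1 2 1 2 1 2 3 2 1 0 1 2 3 2 1 0 1 2 1 2 1 2 1 2 1 0]
  -> pairs=21 depth=3 groups=5 -> no
String 2 '[][[[[]][][]][][][][][[][][][]][][][]][[]]': depth seq [1 0 1 2 3 4 3 2 3 2 3 2 1 2 1 2 1 2 1 2 1 2 3 2 3 2 3 2 3 2 1 2 1 2 1 2 1 0 1 2 1 0]
  -> pairs=21 depth=4 groups=3 -> no
String 3 '[[[]][]][][][[][][]][[[][]]][][[][][][]]': depth seq [1 2 3 2 1 2 1 0 1 0 1 0 1 2 1 2 1 2 1 0 1 2 3 2 3 2 1 0 1 0 1 2 1 2 1 2 1 2 1 0]
  -> pairs=20 depth=3 groups=7 -> no
String 4 '[[[]][[]][[[]][]][[][]][[][[]]][][]][][][]': depth seq [1 2 3 2 1 2 3 2 1 2 3 4 3 2 3 2 1 2 3 2 3 2 1 2 3 2 3 4 3 2 1 2 1 2 1 0 1 0 1 0 1 0]
  -> pairs=21 depth=4 groups=4 -> no
String 5 '[[[[[[[[[[[[]]]]]]]]]]][][][][][][][][]][]': depth seq [1 2 3 4 5 6 7 8 9 10 11 12 11 10 9 8 7 6 5 4 3 2 1 2 1 2 1 2 1 2 1 2 1 2 1 2 1 2 1 0 1 0]
  -> pairs=21 depth=12 groups=2 -> yes
String 6 '[[][][[]][]][][][[][][][][][[][]]][][][][]': depth seq [1 2 1 2 1 2 3 2 1 2 1 0 1 0 1 0 1 2 1 2 1 2 1 2 1 2 1 2 3 2 3 2 1 0 1 0 1 0 1 0 1 0]
  -> pairs=21 depth=3 groups=8 -> no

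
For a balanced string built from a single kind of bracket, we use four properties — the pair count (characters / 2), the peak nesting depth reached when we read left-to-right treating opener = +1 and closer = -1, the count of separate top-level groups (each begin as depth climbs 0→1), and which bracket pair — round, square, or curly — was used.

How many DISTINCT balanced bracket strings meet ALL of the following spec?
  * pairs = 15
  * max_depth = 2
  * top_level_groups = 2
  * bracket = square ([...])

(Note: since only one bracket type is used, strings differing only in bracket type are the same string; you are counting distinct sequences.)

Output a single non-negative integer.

Spec: pairs=15 depth=2 groups=2
Count(depth <= 2) = 14
Count(depth <= 1) = 0
Count(depth == 2) = 14 - 0 = 14

Answer: 14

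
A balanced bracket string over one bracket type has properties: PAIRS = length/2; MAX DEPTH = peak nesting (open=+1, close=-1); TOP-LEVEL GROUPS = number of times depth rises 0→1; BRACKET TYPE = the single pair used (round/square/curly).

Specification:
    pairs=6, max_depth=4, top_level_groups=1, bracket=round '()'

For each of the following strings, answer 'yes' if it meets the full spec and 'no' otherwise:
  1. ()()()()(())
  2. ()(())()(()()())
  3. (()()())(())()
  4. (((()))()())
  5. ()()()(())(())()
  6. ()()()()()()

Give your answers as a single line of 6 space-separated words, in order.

String 1 '()()()()(())': depth seq [1 0 1 0 1 0 1 0 1 2 1 0]
  -> pairs=6 depth=2 groups=5 -> no
String 2 '()(())()(()()())': depth seq [1 0 1 2 1 0 1 0 1 2 1 2 1 2 1 0]
  -> pairs=8 depth=2 groups=4 -> no
String 3 '(()()())(())()': depth seq [1 2 1 2 1 2 1 0 1 2 1 0 1 0]
  -> pairs=7 depth=2 groups=3 -> no
String 4 '(((()))()())': depth seq [1 2 3 4 3 2 1 2 1 2 1 0]
  -> pairs=6 depth=4 groups=1 -> yes
String 5 '()()()(())(())()': depth seq [1 0 1 0 1 0 1 2 1 0 1 2 1 0 1 0]
  -> pairs=8 depth=2 groups=6 -> no
String 6 '()()()()()()': depth seq [1 0 1 0 1 0 1 0 1 0 1 0]
  -> pairs=6 depth=1 groups=6 -> no

Answer: no no no yes no no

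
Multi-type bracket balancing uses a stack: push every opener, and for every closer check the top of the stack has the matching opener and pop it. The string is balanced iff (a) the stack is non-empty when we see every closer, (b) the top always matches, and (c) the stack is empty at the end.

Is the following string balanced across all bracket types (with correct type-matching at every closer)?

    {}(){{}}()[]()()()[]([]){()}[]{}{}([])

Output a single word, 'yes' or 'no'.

pos 0: push '{'; stack = {
pos 1: '}' matches '{'; pop; stack = (empty)
pos 2: push '('; stack = (
pos 3: ')' matches '('; pop; stack = (empty)
pos 4: push '{'; stack = {
pos 5: push '{'; stack = {{
pos 6: '}' matches '{'; pop; stack = {
pos 7: '}' matches '{'; pop; stack = (empty)
pos 8: push '('; stack = (
pos 9: ')' matches '('; pop; stack = (empty)
pos 10: push '['; stack = [
pos 11: ']' matches '['; pop; stack = (empty)
pos 12: push '('; stack = (
pos 13: ')' matches '('; pop; stack = (empty)
pos 14: push '('; stack = (
pos 15: ')' matches '('; pop; stack = (empty)
pos 16: push '('; stack = (
pos 17: ')' matches '('; pop; stack = (empty)
pos 18: push '['; stack = [
pos 19: ']' matches '['; pop; stack = (empty)
pos 20: push '('; stack = (
pos 21: push '['; stack = ([
pos 22: ']' matches '['; pop; stack = (
pos 23: ')' matches '('; pop; stack = (empty)
pos 24: push '{'; stack = {
pos 25: push '('; stack = {(
pos 26: ')' matches '('; pop; stack = {
pos 27: '}' matches '{'; pop; stack = (empty)
pos 28: push '['; stack = [
pos 29: ']' matches '['; pop; stack = (empty)
pos 30: push '{'; stack = {
pos 31: '}' matches '{'; pop; stack = (empty)
pos 32: push '{'; stack = {
pos 33: '}' matches '{'; pop; stack = (empty)
pos 34: push '('; stack = (
pos 35: push '['; stack = ([
pos 36: ']' matches '['; pop; stack = (
pos 37: ')' matches '('; pop; stack = (empty)
end: stack empty → VALID
Verdict: properly nested → yes

Answer: yes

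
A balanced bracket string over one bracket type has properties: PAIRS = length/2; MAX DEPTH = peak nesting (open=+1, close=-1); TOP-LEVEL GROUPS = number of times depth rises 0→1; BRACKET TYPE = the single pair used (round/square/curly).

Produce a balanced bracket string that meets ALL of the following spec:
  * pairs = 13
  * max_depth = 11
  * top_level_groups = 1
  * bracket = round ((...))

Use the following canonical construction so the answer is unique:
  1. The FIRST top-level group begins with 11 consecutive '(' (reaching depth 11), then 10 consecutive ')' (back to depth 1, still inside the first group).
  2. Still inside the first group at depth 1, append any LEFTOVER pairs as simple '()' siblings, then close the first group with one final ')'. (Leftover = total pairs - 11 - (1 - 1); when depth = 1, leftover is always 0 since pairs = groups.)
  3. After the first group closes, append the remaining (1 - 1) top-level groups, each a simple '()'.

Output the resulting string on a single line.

Answer: ((((((((((())))))))))()())

Derivation:
Spec: pairs=13 depth=11 groups=1
Leftover pairs = 13 - 11 - (1-1) = 2
First group: deep chain of depth 11 + 2 sibling pairs
Remaining 0 groups: simple '()' each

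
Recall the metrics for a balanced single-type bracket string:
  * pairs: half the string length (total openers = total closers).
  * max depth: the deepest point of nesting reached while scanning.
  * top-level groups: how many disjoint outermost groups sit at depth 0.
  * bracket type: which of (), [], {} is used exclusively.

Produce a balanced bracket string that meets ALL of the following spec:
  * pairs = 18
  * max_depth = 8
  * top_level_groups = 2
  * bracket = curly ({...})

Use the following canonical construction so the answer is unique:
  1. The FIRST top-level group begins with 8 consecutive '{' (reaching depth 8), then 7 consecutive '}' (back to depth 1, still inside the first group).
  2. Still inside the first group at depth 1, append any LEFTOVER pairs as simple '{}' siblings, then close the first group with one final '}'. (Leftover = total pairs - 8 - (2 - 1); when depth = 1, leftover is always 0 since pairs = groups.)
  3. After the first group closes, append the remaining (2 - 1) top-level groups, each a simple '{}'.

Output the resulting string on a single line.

Answer: {{{{{{{{}}}}}}}{}{}{}{}{}{}{}{}{}}{}

Derivation:
Spec: pairs=18 depth=8 groups=2
Leftover pairs = 18 - 8 - (2-1) = 9
First group: deep chain of depth 8 + 9 sibling pairs
Remaining 1 groups: simple '{}' each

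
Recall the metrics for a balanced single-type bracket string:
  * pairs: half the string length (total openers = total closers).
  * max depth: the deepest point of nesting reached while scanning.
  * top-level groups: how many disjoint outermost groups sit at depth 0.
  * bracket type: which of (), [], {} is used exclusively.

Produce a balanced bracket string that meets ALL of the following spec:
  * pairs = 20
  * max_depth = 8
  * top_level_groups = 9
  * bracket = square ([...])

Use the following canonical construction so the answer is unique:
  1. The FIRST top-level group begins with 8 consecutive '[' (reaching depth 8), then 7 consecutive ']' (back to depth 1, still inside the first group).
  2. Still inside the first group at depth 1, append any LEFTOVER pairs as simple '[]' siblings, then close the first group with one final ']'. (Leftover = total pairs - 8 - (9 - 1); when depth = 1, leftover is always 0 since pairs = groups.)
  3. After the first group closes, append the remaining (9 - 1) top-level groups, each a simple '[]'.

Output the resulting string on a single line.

Answer: [[[[[[[[]]]]]]][][][][]][][][][][][][][]

Derivation:
Spec: pairs=20 depth=8 groups=9
Leftover pairs = 20 - 8 - (9-1) = 4
First group: deep chain of depth 8 + 4 sibling pairs
Remaining 8 groups: simple '[]' each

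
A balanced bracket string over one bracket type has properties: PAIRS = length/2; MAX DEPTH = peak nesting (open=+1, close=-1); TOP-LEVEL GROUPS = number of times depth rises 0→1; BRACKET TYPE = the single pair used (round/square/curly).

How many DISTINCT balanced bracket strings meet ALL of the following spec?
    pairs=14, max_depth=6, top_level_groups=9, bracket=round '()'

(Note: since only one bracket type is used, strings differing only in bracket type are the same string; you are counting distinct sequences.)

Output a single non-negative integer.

Answer: 9

Derivation:
Spec: pairs=14 depth=6 groups=9
Count(depth <= 6) = 5508
Count(depth <= 5) = 5499
Count(depth == 6) = 5508 - 5499 = 9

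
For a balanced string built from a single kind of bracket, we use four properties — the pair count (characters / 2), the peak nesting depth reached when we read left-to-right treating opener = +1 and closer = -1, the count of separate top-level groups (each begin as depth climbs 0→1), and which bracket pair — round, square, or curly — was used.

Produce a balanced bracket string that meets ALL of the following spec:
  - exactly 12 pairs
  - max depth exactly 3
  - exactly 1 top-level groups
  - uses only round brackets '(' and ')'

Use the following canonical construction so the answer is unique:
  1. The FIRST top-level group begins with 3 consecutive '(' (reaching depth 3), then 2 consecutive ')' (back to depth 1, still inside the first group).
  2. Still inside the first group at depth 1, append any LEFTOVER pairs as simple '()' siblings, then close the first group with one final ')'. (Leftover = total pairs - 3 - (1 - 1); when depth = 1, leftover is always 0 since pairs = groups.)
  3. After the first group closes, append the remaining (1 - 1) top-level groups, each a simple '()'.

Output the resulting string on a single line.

Answer: ((())()()()()()()()()())

Derivation:
Spec: pairs=12 depth=3 groups=1
Leftover pairs = 12 - 3 - (1-1) = 9
First group: deep chain of depth 3 + 9 sibling pairs
Remaining 0 groups: simple '()' each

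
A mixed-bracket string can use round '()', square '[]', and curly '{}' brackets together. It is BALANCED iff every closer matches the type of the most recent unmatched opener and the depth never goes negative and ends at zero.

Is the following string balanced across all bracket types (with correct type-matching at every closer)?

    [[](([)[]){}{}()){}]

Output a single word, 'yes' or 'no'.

Answer: no

Derivation:
pos 0: push '['; stack = [
pos 1: push '['; stack = [[
pos 2: ']' matches '['; pop; stack = [
pos 3: push '('; stack = [(
pos 4: push '('; stack = [((
pos 5: push '['; stack = [(([
pos 6: saw closer ')' but top of stack is '[' (expected ']') → INVALID
Verdict: type mismatch at position 6: ')' closes '[' → no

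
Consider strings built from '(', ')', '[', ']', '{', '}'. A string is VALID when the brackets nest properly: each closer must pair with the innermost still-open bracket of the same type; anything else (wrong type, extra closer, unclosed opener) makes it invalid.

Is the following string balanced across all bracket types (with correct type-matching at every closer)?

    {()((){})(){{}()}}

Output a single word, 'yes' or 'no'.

pos 0: push '{'; stack = {
pos 1: push '('; stack = {(
pos 2: ')' matches '('; pop; stack = {
pos 3: push '('; stack = {(
pos 4: push '('; stack = {((
pos 5: ')' matches '('; pop; stack = {(
pos 6: push '{'; stack = {({
pos 7: '}' matches '{'; pop; stack = {(
pos 8: ')' matches '('; pop; stack = {
pos 9: push '('; stack = {(
pos 10: ')' matches '('; pop; stack = {
pos 11: push '{'; stack = {{
pos 12: push '{'; stack = {{{
pos 13: '}' matches '{'; pop; stack = {{
pos 14: push '('; stack = {{(
pos 15: ')' matches '('; pop; stack = {{
pos 16: '}' matches '{'; pop; stack = {
pos 17: '}' matches '{'; pop; stack = (empty)
end: stack empty → VALID
Verdict: properly nested → yes

Answer: yes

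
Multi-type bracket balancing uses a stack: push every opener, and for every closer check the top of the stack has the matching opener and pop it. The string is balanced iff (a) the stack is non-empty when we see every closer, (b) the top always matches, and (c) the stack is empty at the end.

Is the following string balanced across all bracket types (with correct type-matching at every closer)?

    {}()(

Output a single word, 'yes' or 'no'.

pos 0: push '{'; stack = {
pos 1: '}' matches '{'; pop; stack = (empty)
pos 2: push '('; stack = (
pos 3: ')' matches '('; pop; stack = (empty)
pos 4: push '('; stack = (
end: stack still non-empty (() → INVALID
Verdict: unclosed openers at end: ( → no

Answer: no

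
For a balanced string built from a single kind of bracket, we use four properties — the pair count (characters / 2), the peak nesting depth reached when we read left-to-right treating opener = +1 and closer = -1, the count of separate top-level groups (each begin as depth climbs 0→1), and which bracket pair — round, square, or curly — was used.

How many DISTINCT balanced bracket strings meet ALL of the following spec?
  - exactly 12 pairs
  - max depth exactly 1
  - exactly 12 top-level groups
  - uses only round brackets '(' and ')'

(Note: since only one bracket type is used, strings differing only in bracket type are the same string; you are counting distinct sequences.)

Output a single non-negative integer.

Answer: 1

Derivation:
Spec: pairs=12 depth=1 groups=12
Count(depth <= 1) = 1
Count(depth <= 0) = 0
Count(depth == 1) = 1 - 0 = 1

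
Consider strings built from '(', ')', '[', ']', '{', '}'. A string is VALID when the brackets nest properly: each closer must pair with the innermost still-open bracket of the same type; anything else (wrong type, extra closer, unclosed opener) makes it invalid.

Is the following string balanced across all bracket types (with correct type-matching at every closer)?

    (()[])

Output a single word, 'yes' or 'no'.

pos 0: push '('; stack = (
pos 1: push '('; stack = ((
pos 2: ')' matches '('; pop; stack = (
pos 3: push '['; stack = ([
pos 4: ']' matches '['; pop; stack = (
pos 5: ')' matches '('; pop; stack = (empty)
end: stack empty → VALID
Verdict: properly nested → yes

Answer: yes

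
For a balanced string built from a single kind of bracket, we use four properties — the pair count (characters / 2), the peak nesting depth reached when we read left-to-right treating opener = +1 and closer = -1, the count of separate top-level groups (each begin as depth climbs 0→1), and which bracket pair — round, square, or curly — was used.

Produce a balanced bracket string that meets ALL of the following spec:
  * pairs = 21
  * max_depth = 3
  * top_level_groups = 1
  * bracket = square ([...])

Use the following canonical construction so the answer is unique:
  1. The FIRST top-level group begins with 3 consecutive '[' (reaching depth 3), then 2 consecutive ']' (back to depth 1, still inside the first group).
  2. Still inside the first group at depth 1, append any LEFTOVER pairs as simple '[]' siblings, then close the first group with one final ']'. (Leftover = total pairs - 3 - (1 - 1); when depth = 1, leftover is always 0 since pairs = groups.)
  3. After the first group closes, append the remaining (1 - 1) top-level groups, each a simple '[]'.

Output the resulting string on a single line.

Answer: [[[]][][][][][][][][][][][][][][][][][][]]

Derivation:
Spec: pairs=21 depth=3 groups=1
Leftover pairs = 21 - 3 - (1-1) = 18
First group: deep chain of depth 3 + 18 sibling pairs
Remaining 0 groups: simple '[]' each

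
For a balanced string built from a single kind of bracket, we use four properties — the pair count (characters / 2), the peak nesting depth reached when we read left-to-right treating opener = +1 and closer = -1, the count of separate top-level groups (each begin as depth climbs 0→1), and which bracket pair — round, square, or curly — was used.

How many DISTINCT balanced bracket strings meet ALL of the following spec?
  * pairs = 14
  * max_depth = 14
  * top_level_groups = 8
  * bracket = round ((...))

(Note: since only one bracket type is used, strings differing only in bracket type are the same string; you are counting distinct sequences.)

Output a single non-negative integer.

Spec: pairs=14 depth=14 groups=8
Count(depth <= 14) = 15504
Count(depth <= 13) = 15504
Count(depth == 14) = 15504 - 15504 = 0

Answer: 0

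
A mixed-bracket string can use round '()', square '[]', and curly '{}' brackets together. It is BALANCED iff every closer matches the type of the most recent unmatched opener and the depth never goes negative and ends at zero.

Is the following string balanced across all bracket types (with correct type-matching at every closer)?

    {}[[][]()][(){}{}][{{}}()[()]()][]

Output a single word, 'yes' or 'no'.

Answer: yes

Derivation:
pos 0: push '{'; stack = {
pos 1: '}' matches '{'; pop; stack = (empty)
pos 2: push '['; stack = [
pos 3: push '['; stack = [[
pos 4: ']' matches '['; pop; stack = [
pos 5: push '['; stack = [[
pos 6: ']' matches '['; pop; stack = [
pos 7: push '('; stack = [(
pos 8: ')' matches '('; pop; stack = [
pos 9: ']' matches '['; pop; stack = (empty)
pos 10: push '['; stack = [
pos 11: push '('; stack = [(
pos 12: ')' matches '('; pop; stack = [
pos 13: push '{'; stack = [{
pos 14: '}' matches '{'; pop; stack = [
pos 15: push '{'; stack = [{
pos 16: '}' matches '{'; pop; stack = [
pos 17: ']' matches '['; pop; stack = (empty)
pos 18: push '['; stack = [
pos 19: push '{'; stack = [{
pos 20: push '{'; stack = [{{
pos 21: '}' matches '{'; pop; stack = [{
pos 22: '}' matches '{'; pop; stack = [
pos 23: push '('; stack = [(
pos 24: ')' matches '('; pop; stack = [
pos 25: push '['; stack = [[
pos 26: push '('; stack = [[(
pos 27: ')' matches '('; pop; stack = [[
pos 28: ']' matches '['; pop; stack = [
pos 29: push '('; stack = [(
pos 30: ')' matches '('; pop; stack = [
pos 31: ']' matches '['; pop; stack = (empty)
pos 32: push '['; stack = [
pos 33: ']' matches '['; pop; stack = (empty)
end: stack empty → VALID
Verdict: properly nested → yes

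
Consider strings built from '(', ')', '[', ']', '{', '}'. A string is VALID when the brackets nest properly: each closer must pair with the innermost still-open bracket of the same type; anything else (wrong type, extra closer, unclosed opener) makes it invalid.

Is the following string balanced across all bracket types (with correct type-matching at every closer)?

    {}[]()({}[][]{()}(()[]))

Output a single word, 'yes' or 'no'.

pos 0: push '{'; stack = {
pos 1: '}' matches '{'; pop; stack = (empty)
pos 2: push '['; stack = [
pos 3: ']' matches '['; pop; stack = (empty)
pos 4: push '('; stack = (
pos 5: ')' matches '('; pop; stack = (empty)
pos 6: push '('; stack = (
pos 7: push '{'; stack = ({
pos 8: '}' matches '{'; pop; stack = (
pos 9: push '['; stack = ([
pos 10: ']' matches '['; pop; stack = (
pos 11: push '['; stack = ([
pos 12: ']' matches '['; pop; stack = (
pos 13: push '{'; stack = ({
pos 14: push '('; stack = ({(
pos 15: ')' matches '('; pop; stack = ({
pos 16: '}' matches '{'; pop; stack = (
pos 17: push '('; stack = ((
pos 18: push '('; stack = (((
pos 19: ')' matches '('; pop; stack = ((
pos 20: push '['; stack = (([
pos 21: ']' matches '['; pop; stack = ((
pos 22: ')' matches '('; pop; stack = (
pos 23: ')' matches '('; pop; stack = (empty)
end: stack empty → VALID
Verdict: properly nested → yes

Answer: yes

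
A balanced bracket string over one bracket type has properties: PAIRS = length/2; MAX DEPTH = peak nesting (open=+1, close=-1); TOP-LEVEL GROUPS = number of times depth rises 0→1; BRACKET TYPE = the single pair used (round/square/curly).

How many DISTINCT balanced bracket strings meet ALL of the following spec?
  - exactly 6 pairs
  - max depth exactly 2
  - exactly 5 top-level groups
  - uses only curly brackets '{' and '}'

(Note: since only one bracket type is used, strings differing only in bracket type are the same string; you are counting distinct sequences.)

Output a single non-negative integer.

Spec: pairs=6 depth=2 groups=5
Count(depth <= 2) = 5
Count(depth <= 1) = 0
Count(depth == 2) = 5 - 0 = 5

Answer: 5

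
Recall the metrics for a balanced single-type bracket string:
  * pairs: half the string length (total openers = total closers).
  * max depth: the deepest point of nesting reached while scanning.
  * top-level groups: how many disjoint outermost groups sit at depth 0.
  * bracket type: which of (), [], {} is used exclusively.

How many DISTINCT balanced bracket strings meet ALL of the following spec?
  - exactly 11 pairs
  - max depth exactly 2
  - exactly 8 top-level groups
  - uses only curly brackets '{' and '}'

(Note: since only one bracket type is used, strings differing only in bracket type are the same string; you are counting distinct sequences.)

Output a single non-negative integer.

Answer: 120

Derivation:
Spec: pairs=11 depth=2 groups=8
Count(depth <= 2) = 120
Count(depth <= 1) = 0
Count(depth == 2) = 120 - 0 = 120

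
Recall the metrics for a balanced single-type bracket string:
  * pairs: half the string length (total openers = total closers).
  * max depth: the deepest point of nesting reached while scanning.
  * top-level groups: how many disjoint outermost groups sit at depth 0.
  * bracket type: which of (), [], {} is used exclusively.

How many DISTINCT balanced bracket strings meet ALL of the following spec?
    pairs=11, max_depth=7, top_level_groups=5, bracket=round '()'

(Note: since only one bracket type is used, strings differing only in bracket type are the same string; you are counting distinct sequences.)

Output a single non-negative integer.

Answer: 5

Derivation:
Spec: pairs=11 depth=7 groups=5
Count(depth <= 7) = 3640
Count(depth <= 6) = 3635
Count(depth == 7) = 3640 - 3635 = 5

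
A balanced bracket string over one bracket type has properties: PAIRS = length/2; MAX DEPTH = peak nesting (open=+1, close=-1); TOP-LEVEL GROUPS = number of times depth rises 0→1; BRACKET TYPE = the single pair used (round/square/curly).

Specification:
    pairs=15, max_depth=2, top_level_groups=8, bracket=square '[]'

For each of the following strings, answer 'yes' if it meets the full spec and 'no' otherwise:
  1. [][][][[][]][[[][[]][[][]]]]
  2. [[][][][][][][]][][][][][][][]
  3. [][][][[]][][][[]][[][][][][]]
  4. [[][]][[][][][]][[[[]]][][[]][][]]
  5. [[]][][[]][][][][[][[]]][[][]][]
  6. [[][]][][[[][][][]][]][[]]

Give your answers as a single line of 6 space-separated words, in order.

Answer: no yes yes no no no

Derivation:
String 1 '[][][][[][]][[[][[]][[][]]]]': depth seq [1 0 1 0 1 0 1 2 1 2 1 0 1 2 3 2 3 4 3 2 3 4 3 4 3 2 1 0]
  -> pairs=14 depth=4 groups=5 -> no
String 2 '[[][][][][][][]][][][][][][][]': depth seq [1 2 1 2 1 2 1 2 1 2 1 2 1 2 1 0 1 0 1 0 1 0 1 0 1 0 1 0 1 0]
  -> pairs=15 depth=2 groups=8 -> yes
String 3 '[][][][[]][][][[]][[][][][][]]': depth seq [1 0 1 0 1 0 1 2 1 0 1 0 1 0 1 2 1 0 1 2 1 2 1 2 1 2 1 2 1 0]
  -> pairs=15 depth=2 groups=8 -> yes
String 4 '[[][]][[][][][]][[[[]]][][[]][][]]': depth seq [1 2 1 2 1 0 1 2 1 2 1 2 1 2 1 0 1 2 3 4 3 2 1 2 1 2 3 2 1 2 1 2 1 0]
  -> pairs=17 depth=4 groups=3 -> no
String 5 '[[]][][[]][][][][[][[]]][[][]][]': depth seq [1 2 1 0 1 0 1 2 1 0 1 0 1 0 1 0 1 2 1 2 3 2 1 0 1 2 1 2 1 0 1 0]
  -> pairs=16 depth=3 groups=9 -> no
String 6 '[[][]][][[[][][][]][]][[]]': depth seq [1 2 1 2 1 0 1 0 1 2 3 2 3 2 3 2 3 2 1 2 1 0 1 2 1 0]
  -> pairs=13 depth=3 groups=4 -> no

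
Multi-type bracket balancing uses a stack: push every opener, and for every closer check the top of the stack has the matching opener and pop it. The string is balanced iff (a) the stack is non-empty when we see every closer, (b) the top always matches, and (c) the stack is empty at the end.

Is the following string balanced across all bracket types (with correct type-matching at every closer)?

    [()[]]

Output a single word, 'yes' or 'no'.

pos 0: push '['; stack = [
pos 1: push '('; stack = [(
pos 2: ')' matches '('; pop; stack = [
pos 3: push '['; stack = [[
pos 4: ']' matches '['; pop; stack = [
pos 5: ']' matches '['; pop; stack = (empty)
end: stack empty → VALID
Verdict: properly nested → yes

Answer: yes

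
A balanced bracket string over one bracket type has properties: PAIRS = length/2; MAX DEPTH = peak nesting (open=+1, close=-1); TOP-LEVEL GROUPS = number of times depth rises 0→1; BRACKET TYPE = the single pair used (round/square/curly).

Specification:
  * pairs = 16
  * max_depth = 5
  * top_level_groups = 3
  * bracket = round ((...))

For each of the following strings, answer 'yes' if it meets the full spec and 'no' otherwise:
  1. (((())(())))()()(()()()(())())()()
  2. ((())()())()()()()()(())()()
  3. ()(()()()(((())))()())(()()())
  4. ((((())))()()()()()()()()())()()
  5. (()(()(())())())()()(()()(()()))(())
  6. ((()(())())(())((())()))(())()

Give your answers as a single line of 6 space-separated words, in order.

String 1 '(((())(())))()()(()()()(())())()()': depth seq [1 2 3 4 3 2 3 4 3 2 1 0 1 0 1 0 1 2 1 2 1 2 1 2 3 2 1 2 1 0 1 0 1 0]
  -> pairs=17 depth=4 groups=6 -> no
String 2 '((())()())()()()()()(())()()': depth seq [1 2 3 2 1 2 1 2 1 0 1 0 1 0 1 0 1 0 1 0 1 2 1 0 1 0 1 0]
  -> pairs=14 depth=3 groups=9 -> no
String 3 '()(()()()(((())))()())(()()())': depth seq [1 0 1 2 1 2 1 2 1 2 3 4 5 4 3 2 1 2 1 2 1 0 1 2 1 2 1 2 1 0]
  -> pairs=15 depth=5 groups=3 -> no
String 4 '((((())))()()()()()()()()())()()': depth seq [1 2 3 4 5 4 3 2 1 2 1 2 1 2 1 2 1 2 1 2 1 2 1 2 1 2 1 0 1 0 1 0]
  -> pairs=16 depth=5 groups=3 -> yes
String 5 '(()(()(())())())()()(()()(()()))(())': depth seq [1 2 1 2 3 2 3 4 3 2 3 2 1 2 1 0 1 0 1 0 1 2 1 2 1 2 3 2 3 2 1 0 1 2 1 0]
  -> pairs=18 depth=4 groups=5 -> no
String 6 '((()(())())(())((())()))(())()': depth seq [1 2 3 2 3 4 3 2 3 2 1 2 3 2 1 2 3 4 3 2 3 2 1 0 1 2 1 0 1 0]
  -> pairs=15 depth=4 groups=3 -> no

Answer: no no no yes no no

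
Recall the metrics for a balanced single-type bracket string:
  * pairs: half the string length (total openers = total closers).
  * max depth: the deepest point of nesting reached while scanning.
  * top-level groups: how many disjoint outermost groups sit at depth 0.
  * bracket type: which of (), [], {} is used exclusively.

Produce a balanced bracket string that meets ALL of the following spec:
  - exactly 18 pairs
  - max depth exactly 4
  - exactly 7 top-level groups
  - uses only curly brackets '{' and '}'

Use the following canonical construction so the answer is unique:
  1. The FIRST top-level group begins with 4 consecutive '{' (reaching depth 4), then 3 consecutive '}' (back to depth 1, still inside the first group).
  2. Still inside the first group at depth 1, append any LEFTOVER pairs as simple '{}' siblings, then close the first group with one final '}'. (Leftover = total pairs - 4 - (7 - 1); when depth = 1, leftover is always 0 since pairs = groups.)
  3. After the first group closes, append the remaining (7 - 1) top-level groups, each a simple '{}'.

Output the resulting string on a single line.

Answer: {{{{}}}{}{}{}{}{}{}{}{}}{}{}{}{}{}{}

Derivation:
Spec: pairs=18 depth=4 groups=7
Leftover pairs = 18 - 4 - (7-1) = 8
First group: deep chain of depth 4 + 8 sibling pairs
Remaining 6 groups: simple '{}' each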